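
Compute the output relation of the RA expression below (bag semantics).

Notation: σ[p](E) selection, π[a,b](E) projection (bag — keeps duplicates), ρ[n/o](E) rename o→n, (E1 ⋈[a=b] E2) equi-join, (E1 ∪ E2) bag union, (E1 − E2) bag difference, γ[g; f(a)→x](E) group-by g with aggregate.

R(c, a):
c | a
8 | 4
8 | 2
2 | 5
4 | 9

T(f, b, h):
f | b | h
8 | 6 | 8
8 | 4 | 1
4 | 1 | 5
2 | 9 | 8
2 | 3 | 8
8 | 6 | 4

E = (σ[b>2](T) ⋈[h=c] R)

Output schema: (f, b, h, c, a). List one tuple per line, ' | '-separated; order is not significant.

Per-node cardinality:
  T → 6
  σ[b>2](T) → 5
  R → 4
  (σ[b>2](T) ⋈[h=c] R) → 7

== RESULT ==
f | b | h | c | a
2 | 3 | 8 | 8 | 2
2 | 3 | 8 | 8 | 4
2 | 9 | 8 | 8 | 2
2 | 9 | 8 | 8 | 4
8 | 6 | 4 | 4 | 9
8 | 6 | 8 | 8 | 2
8 | 6 | 8 | 8 | 4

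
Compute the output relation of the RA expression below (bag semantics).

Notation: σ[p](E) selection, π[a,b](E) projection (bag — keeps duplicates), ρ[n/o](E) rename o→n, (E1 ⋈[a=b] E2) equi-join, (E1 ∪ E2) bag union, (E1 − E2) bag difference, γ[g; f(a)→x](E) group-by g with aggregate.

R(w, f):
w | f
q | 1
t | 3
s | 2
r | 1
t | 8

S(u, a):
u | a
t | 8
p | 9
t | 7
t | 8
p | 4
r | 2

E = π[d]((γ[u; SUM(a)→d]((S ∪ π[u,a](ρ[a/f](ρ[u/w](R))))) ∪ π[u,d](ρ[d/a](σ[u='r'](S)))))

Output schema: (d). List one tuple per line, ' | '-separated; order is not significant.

Subexpression sizes:
  S → 6
  R → 5
  ρ[u/w](R) → 5
  ρ[a/f](ρ[u/w](R)) → 5
  π[u,a](ρ[a/f](ρ[u/w](R))) → 5
  (S ∪ π[u,a](ρ[a/f](ρ[u/w](R)))) → 11
  γ[u; SUM(a)→d]((S ∪ π[u,a](ρ[a/f](ρ[u/w](R))))) → 5
  S → 6
  σ[u='r'](S) → 1
  ρ[d/a](σ[u='r'](S)) → 1
  π[u,d](ρ[d/a](σ[u='r'](S))) → 1
  (γ[u; SUM(a)→d]((S ∪ π[u,a](ρ[a/f](ρ[u/w](R))))) ∪ π[u,d](ρ[d/a](σ[u='r'](S)))) → 6
  π[d]((γ[u; SUM(a)→d]((S ∪ π[u,a](ρ[a/f](ρ[u/w](R))))) ∪ π[u,d](ρ[d/a](σ[u='r'](S))))) → 6

== RESULT ==
d
1
2
2
3
13
34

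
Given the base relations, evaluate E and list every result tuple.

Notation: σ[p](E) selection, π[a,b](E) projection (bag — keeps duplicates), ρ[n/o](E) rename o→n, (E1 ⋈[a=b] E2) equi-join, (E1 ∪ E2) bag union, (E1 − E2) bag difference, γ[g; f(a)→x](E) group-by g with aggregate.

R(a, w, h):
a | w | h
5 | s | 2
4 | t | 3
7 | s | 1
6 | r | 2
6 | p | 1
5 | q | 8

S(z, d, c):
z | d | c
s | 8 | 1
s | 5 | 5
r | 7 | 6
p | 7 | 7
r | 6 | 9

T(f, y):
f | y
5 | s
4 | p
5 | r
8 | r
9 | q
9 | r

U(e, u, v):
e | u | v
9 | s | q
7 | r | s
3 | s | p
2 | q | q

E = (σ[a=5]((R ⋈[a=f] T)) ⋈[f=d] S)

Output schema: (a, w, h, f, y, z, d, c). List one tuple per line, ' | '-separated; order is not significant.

Stepwise |·|:
  R → 6
  T → 6
  (R ⋈[a=f] T) → 5
  σ[a=5]((R ⋈[a=f] T)) → 4
  S → 5
  (σ[a=5]((R ⋈[a=f] T)) ⋈[f=d] S) → 4

== RESULT ==
a | w | h | f | y | z | d | c
5 | q | 8 | 5 | r | s | 5 | 5
5 | q | 8 | 5 | s | s | 5 | 5
5 | s | 2 | 5 | r | s | 5 | 5
5 | s | 2 | 5 | s | s | 5 | 5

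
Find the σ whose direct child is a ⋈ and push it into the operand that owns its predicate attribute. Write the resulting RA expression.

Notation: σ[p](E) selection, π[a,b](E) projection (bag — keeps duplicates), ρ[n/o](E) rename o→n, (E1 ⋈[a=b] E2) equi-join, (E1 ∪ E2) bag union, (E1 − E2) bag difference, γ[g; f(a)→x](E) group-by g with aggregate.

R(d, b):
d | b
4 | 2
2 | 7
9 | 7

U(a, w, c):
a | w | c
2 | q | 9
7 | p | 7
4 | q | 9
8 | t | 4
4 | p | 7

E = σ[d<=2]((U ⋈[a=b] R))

σ filters on d, owned by the right side.
E' = (U ⋈[a=b] σ[d<=2](R))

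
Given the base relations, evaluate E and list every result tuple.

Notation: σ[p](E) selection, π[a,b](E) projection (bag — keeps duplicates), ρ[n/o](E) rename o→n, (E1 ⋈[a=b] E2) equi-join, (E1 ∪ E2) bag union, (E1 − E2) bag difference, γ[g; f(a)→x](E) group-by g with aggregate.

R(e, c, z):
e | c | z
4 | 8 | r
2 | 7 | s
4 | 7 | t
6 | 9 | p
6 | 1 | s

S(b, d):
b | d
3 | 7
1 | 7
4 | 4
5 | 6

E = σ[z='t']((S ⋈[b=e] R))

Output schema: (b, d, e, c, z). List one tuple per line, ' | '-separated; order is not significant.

Subexpression sizes:
  S → 4
  R → 5
  (S ⋈[b=e] R) → 2
  σ[z='t']((S ⋈[b=e] R)) → 1

== RESULT ==
b | d | e | c | z
4 | 4 | 4 | 7 | t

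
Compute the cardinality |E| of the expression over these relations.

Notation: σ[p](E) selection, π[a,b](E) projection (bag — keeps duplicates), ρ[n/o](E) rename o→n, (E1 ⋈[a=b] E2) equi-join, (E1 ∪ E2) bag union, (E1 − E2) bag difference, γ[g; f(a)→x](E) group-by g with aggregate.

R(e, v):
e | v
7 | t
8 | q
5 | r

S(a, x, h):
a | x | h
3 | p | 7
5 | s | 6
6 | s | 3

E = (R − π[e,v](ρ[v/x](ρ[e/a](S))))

Per-node cardinality:
  R → 3
  S → 3
  ρ[e/a](S) → 3
  ρ[v/x](ρ[e/a](S)) → 3
  π[e,v](ρ[v/x](ρ[e/a](S))) → 3
  (R − π[e,v](ρ[v/x](ρ[e/a](S)))) → 3

|E| = 3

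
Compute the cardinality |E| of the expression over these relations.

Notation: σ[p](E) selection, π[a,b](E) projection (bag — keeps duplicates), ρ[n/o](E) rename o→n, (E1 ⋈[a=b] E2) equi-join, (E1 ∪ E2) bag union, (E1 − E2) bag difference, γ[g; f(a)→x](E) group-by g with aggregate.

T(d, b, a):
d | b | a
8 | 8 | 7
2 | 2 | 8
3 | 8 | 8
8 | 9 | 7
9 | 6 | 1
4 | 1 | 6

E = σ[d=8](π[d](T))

Per-node cardinality:
  T → 6
  π[d](T) → 6
  σ[d=8](π[d](T)) → 2

|E| = 2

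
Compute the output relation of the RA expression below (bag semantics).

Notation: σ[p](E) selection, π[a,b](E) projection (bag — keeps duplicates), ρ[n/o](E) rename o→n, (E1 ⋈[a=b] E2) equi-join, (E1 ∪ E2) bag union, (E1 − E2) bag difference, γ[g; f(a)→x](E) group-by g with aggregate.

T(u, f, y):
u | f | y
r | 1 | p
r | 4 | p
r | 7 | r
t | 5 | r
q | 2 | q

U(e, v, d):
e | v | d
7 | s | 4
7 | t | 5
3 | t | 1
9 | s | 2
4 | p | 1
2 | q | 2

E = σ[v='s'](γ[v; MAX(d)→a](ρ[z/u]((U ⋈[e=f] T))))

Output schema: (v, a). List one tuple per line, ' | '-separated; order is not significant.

Stepwise |·|:
  U → 6
  T → 5
  (U ⋈[e=f] T) → 4
  ρ[z/u]((U ⋈[e=f] T)) → 4
  γ[v; MAX(d)→a](ρ[z/u]((U ⋈[e=f] T))) → 4
  σ[v='s'](γ[v; MAX(d)→a](ρ[z/u]((U ⋈[e=f] T)))) → 1

== RESULT ==
v | a
s | 4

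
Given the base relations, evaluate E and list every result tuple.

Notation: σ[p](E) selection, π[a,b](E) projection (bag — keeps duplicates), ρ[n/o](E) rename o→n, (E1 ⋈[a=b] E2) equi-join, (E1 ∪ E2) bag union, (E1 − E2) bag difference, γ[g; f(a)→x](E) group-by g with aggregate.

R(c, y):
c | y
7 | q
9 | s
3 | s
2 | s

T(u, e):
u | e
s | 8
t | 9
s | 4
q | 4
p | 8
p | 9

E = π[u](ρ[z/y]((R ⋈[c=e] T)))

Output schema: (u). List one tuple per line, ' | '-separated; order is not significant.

Row counts bottom-up:
  R → 4
  T → 6
  (R ⋈[c=e] T) → 2
  ρ[z/y]((R ⋈[c=e] T)) → 2
  π[u](ρ[z/y]((R ⋈[c=e] T))) → 2

== RESULT ==
u
p
t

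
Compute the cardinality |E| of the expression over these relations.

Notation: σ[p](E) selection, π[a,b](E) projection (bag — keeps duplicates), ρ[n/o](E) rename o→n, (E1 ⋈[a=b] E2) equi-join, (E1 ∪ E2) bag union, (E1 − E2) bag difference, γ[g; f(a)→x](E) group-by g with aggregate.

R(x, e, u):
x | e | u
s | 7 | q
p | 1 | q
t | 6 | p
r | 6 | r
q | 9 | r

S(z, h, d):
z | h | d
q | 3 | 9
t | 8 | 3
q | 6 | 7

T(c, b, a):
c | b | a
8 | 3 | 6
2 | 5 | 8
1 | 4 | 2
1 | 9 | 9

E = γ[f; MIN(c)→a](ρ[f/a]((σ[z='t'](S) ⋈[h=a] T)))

Subexpression sizes:
  S → 3
  σ[z='t'](S) → 1
  T → 4
  (σ[z='t'](S) ⋈[h=a] T) → 1
  ρ[f/a]((σ[z='t'](S) ⋈[h=a] T)) → 1
  γ[f; MIN(c)→a](ρ[f/a]((σ[z='t'](S) ⋈[h=a] T))) → 1

|E| = 1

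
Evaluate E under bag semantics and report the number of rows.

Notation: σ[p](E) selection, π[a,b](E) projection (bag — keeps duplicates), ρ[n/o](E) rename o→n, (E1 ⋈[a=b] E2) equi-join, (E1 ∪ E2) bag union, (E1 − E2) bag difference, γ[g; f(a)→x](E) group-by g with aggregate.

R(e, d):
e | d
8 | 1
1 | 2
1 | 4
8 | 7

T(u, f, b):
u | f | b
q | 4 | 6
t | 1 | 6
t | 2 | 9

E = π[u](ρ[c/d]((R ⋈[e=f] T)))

Per-node cardinality:
  R → 4
  T → 3
  (R ⋈[e=f] T) → 2
  ρ[c/d]((R ⋈[e=f] T)) → 2
  π[u](ρ[c/d]((R ⋈[e=f] T))) → 2

|E| = 2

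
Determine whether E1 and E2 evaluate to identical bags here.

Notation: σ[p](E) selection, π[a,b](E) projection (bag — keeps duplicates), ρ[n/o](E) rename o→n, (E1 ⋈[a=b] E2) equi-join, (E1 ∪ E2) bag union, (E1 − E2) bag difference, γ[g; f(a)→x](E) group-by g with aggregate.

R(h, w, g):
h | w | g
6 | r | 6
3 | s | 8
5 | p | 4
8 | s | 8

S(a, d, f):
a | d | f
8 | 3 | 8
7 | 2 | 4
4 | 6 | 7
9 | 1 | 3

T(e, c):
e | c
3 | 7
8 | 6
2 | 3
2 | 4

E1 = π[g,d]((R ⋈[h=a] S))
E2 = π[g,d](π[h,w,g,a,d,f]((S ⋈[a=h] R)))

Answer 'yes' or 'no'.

E1 per-node cardinality:
  R → 4
  S → 4
  (R ⋈[h=a] S) → 1
  π[g,d]((R ⋈[h=a] S)) → 1
E2 per-node cardinality:
  S → 4
  R → 4
  (S ⋈[a=h] R) → 1
  π[h,w,g,a,d,f]((S ⋈[a=h] R)) → 1
  π[g,d](π[h,w,g,a,d,f]((S ⋈[a=h] R))) → 1

E1 and E2 produce the same multiset:
g | d
8 | 3

yes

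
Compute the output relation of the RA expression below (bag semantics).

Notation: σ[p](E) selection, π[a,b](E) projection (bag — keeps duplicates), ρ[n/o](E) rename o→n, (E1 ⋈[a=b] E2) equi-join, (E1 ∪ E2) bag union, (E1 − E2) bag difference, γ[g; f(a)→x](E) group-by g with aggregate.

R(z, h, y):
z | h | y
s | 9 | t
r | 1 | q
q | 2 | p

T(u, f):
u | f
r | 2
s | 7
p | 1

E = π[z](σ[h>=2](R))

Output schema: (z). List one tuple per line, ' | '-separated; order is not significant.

Subexpression sizes:
  R → 3
  σ[h>=2](R) → 2
  π[z](σ[h>=2](R)) → 2

== RESULT ==
z
q
s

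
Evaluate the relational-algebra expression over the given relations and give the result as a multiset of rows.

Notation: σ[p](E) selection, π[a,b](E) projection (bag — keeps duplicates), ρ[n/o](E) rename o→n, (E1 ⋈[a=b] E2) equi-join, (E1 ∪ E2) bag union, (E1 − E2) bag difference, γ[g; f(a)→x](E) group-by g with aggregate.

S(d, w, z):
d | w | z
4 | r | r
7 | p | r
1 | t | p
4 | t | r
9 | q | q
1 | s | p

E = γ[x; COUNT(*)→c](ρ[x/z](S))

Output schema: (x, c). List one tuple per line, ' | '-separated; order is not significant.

Row counts bottom-up:
  S → 6
  ρ[x/z](S) → 6
  γ[x; COUNT(*)→c](ρ[x/z](S)) → 3

== RESULT ==
x | c
p | 2
q | 1
r | 3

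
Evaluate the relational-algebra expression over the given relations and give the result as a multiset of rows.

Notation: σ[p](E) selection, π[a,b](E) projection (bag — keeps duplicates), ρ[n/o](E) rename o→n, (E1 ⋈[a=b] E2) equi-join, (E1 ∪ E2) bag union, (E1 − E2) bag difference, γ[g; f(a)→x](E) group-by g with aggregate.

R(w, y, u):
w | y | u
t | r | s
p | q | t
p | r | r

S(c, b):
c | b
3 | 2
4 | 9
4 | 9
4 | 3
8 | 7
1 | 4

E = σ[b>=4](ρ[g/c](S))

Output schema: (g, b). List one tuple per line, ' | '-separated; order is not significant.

Row counts bottom-up:
  S → 6
  ρ[g/c](S) → 6
  σ[b>=4](ρ[g/c](S)) → 4

== RESULT ==
g | b
1 | 4
4 | 9
4 | 9
8 | 7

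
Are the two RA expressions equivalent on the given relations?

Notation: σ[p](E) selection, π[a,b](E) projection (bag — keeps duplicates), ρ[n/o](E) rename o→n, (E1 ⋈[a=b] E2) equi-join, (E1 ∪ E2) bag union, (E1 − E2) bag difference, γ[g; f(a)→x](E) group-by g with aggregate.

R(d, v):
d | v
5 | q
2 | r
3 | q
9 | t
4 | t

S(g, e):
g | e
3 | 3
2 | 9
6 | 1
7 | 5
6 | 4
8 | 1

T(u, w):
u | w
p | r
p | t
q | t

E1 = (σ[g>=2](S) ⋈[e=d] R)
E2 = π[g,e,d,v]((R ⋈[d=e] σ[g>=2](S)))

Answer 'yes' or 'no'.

E1 stepwise |·|:
  S → 6
  σ[g>=2](S) → 6
  R → 5
  (σ[g>=2](S) ⋈[e=d] R) → 4
E2 stepwise |·|:
  R → 5
  S → 6
  σ[g>=2](S) → 6
  (R ⋈[d=e] σ[g>=2](S)) → 4
  π[g,e,d,v]((R ⋈[d=e] σ[g>=2](S))) → 4

E1 and E2 produce the same multiset:
g | e | d | v
2 | 9 | 9 | t
3 | 3 | 3 | q
6 | 4 | 4 | t
7 | 5 | 5 | q

yes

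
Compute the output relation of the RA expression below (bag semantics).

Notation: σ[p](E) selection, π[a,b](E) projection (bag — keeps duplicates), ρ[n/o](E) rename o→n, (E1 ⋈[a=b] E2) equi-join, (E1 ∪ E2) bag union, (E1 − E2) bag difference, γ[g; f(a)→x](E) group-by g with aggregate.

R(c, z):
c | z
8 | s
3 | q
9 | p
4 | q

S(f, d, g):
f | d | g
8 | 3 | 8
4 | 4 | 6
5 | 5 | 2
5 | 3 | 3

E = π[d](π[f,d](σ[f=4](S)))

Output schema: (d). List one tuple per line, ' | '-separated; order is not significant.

Stepwise |·|:
  S → 4
  σ[f=4](S) → 1
  π[f,d](σ[f=4](S)) → 1
  π[d](π[f,d](σ[f=4](S))) → 1

== RESULT ==
d
4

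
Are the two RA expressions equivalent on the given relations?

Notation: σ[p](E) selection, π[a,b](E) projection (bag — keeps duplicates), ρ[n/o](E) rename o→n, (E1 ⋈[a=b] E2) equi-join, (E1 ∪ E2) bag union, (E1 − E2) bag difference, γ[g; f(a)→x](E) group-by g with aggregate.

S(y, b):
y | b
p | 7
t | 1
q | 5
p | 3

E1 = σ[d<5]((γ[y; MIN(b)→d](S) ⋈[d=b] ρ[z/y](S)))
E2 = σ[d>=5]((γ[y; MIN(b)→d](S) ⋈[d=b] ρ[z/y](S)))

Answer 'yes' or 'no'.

E1 row counts bottom-up:
  S → 4
  γ[y; MIN(b)→d](S) → 3
  S → 4
  ρ[z/y](S) → 4
  (γ[y; MIN(b)→d](S) ⋈[d=b] ρ[z/y](S)) → 3
  σ[d<5]((γ[y; MIN(b)→d](S) ⋈[d=b] ρ[z/y](S))) → 2
E2 row counts bottom-up:
  S → 4
  γ[y; MIN(b)→d](S) → 3
  S → 4
  ρ[z/y](S) → 4
  (γ[y; MIN(b)→d](S) ⋈[d=b] ρ[z/y](S)) → 3
  σ[d>=5]((γ[y; MIN(b)→d](S) ⋈[d=b] ρ[z/y](S))) → 1

E1 result:
y | d | z | b
p | 3 | p | 3
t | 1 | t | 1
E2 result:
y | d | z | b
q | 5 | q | 5
Witness: ('q', 5, 'q', 5) appears 0× in E1 but 1× in E2.

no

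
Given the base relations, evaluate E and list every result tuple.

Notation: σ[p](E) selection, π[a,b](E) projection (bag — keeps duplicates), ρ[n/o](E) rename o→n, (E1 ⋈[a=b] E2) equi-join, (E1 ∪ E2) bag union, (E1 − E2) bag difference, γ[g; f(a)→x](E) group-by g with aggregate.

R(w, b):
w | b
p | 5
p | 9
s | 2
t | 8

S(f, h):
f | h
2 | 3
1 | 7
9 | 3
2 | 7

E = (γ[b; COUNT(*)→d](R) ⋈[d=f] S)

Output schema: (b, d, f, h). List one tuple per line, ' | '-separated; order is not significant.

Stepwise |·|:
  R → 4
  γ[b; COUNT(*)→d](R) → 4
  S → 4
  (γ[b; COUNT(*)→d](R) ⋈[d=f] S) → 4

== RESULT ==
b | d | f | h
2 | 1 | 1 | 7
5 | 1 | 1 | 7
8 | 1 | 1 | 7
9 | 1 | 1 | 7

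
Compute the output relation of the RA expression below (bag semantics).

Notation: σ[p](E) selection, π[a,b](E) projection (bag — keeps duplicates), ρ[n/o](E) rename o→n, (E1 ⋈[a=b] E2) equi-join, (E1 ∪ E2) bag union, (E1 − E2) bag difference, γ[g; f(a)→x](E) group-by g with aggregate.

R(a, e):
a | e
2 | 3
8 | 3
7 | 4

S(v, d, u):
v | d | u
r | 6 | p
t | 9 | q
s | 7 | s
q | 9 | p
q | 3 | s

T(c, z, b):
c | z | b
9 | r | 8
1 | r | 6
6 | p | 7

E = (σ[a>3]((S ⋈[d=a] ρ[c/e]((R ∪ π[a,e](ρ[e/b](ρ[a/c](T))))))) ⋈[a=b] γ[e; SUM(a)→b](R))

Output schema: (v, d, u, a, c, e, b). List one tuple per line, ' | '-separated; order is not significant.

Stepwise |·|:
  S → 5
  R → 3
  T → 3
  ρ[a/c](T) → 3
  ρ[e/b](ρ[a/c](T)) → 3
  π[a,e](ρ[e/b](ρ[a/c](T))) → 3
  (R ∪ π[a,e](ρ[e/b](ρ[a/c](T)))) → 6
  ρ[c/e]((R ∪ π[a,e](ρ[e/b](ρ[a/c](T))))) → 6
  (S ⋈[d=a] ρ[c/e]((R ∪ π[a,e](ρ[e/b](ρ[a/c](T)))))) → 4
  σ[a>3]((S ⋈[d=a] ρ[c/e]((R ∪ π[a,e](ρ[e/b](ρ[a/c](T))))))) → 4
  R → 3
  γ[e; SUM(a)→b](R) → 2
  (σ[a>3]((S ⋈[d=a] ρ[c/e]((R ∪ π[a,e](ρ[e/b](ρ[a/c](T))))))) ⋈[a=b] γ[e; SUM(a)→b](R)) → 1

== RESULT ==
v | d | u | a | c | e | b
s | 7 | s | 7 | 4 | 4 | 7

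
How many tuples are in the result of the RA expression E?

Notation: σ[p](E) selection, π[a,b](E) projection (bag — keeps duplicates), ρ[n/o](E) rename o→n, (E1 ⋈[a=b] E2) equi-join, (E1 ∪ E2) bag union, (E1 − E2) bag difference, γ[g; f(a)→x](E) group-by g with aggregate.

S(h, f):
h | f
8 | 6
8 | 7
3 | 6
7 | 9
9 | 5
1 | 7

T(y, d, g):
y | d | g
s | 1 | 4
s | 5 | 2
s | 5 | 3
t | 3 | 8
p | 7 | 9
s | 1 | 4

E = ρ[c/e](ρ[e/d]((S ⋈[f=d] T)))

Subexpression sizes:
  S → 6
  T → 6
  (S ⋈[f=d] T) → 4
  ρ[e/d]((S ⋈[f=d] T)) → 4
  ρ[c/e](ρ[e/d]((S ⋈[f=d] T))) → 4

|E| = 4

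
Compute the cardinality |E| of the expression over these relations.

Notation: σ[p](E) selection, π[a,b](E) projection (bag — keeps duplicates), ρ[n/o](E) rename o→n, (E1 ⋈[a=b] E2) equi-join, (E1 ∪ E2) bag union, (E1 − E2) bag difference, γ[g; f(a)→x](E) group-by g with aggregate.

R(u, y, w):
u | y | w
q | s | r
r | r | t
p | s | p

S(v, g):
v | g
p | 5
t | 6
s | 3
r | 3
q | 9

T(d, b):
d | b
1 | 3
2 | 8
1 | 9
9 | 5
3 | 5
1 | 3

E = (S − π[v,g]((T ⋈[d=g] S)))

Stepwise |·|:
  S → 5
  T → 6
  S → 5
  (T ⋈[d=g] S) → 3
  π[v,g]((T ⋈[d=g] S)) → 3
  (S − π[v,g]((T ⋈[d=g] S))) → 2

|E| = 2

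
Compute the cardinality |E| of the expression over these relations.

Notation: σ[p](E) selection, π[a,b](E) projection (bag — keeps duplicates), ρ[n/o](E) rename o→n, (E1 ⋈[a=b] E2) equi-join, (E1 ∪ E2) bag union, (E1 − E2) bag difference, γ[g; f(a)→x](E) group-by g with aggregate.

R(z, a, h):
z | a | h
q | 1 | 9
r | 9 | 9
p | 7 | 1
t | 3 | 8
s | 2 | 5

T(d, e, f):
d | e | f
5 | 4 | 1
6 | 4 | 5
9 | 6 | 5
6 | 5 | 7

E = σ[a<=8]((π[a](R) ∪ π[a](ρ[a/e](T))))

Stepwise |·|:
  R → 5
  π[a](R) → 5
  T → 4
  ρ[a/e](T) → 4
  π[a](ρ[a/e](T)) → 4
  (π[a](R) ∪ π[a](ρ[a/e](T))) → 9
  σ[a<=8]((π[a](R) ∪ π[a](ρ[a/e](T)))) → 8

|E| = 8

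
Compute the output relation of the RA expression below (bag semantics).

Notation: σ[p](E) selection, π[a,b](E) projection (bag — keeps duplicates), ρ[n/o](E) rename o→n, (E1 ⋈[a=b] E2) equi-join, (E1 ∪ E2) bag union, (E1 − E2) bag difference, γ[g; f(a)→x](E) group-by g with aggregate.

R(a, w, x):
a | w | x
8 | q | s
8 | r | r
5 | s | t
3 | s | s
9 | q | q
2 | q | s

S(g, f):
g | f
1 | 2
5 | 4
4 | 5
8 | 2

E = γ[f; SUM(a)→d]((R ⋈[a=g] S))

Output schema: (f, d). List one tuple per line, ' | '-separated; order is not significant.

Row counts bottom-up:
  R → 6
  S → 4
  (R ⋈[a=g] S) → 3
  γ[f; SUM(a)→d]((R ⋈[a=g] S)) → 2

== RESULT ==
f | d
2 | 16
4 | 5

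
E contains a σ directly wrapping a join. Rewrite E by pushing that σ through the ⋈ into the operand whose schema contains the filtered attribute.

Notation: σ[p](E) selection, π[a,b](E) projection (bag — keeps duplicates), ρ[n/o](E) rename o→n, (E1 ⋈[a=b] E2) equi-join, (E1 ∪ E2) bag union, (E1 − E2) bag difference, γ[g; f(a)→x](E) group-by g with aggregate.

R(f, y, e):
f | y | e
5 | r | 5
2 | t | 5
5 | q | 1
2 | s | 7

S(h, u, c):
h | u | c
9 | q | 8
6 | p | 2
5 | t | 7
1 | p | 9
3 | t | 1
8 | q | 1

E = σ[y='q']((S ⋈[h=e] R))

σ filters on y, owned by the right side.
E' = (S ⋈[h=e] σ[y='q'](R))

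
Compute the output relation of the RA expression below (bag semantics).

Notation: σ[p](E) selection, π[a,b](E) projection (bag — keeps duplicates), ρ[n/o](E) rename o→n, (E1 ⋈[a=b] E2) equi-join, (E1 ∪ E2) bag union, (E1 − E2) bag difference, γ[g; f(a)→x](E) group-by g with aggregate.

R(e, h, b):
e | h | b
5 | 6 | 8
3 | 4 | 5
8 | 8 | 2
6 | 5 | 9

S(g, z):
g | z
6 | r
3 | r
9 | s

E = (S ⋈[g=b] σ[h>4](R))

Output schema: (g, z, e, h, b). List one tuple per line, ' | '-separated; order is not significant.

Subexpression sizes:
  S → 3
  R → 4
  σ[h>4](R) → 3
  (S ⋈[g=b] σ[h>4](R)) → 1

== RESULT ==
g | z | e | h | b
9 | s | 6 | 5 | 9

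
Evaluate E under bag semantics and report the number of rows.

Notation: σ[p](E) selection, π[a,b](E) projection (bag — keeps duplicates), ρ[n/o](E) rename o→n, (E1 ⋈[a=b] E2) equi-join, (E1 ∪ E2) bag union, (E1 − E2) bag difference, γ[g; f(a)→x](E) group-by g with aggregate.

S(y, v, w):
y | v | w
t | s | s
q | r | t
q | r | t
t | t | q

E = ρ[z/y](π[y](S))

Subexpression sizes:
  S → 4
  π[y](S) → 4
  ρ[z/y](π[y](S)) → 4

|E| = 4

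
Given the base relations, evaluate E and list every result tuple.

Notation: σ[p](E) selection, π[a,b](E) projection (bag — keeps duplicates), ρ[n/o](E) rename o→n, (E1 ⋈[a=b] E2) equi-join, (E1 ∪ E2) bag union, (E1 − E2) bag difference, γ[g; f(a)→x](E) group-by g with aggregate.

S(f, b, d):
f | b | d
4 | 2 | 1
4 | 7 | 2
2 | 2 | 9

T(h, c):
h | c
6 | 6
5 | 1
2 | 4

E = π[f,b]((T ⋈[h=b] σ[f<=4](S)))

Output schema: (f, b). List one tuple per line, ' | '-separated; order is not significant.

Row counts bottom-up:
  T → 3
  S → 3
  σ[f<=4](S) → 3
  (T ⋈[h=b] σ[f<=4](S)) → 2
  π[f,b]((T ⋈[h=b] σ[f<=4](S))) → 2

== RESULT ==
f | b
2 | 2
4 | 2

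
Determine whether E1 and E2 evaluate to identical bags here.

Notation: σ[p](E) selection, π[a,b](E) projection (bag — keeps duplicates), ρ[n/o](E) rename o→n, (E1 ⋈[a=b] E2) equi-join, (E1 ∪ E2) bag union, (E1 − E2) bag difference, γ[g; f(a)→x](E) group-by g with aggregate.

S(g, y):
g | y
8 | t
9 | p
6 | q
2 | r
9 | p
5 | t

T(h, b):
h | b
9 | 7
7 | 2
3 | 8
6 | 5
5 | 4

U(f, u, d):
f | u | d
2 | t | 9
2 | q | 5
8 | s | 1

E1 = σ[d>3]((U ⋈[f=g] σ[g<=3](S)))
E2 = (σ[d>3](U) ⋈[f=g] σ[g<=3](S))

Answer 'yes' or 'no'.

E1 per-node cardinality:
  U → 3
  S → 6
  σ[g<=3](S) → 1
  (U ⋈[f=g] σ[g<=3](S)) → 2
  σ[d>3]((U ⋈[f=g] σ[g<=3](S))) → 2
E2 per-node cardinality:
  U → 3
  σ[d>3](U) → 2
  S → 6
  σ[g<=3](S) → 1
  (σ[d>3](U) ⋈[f=g] σ[g<=3](S)) → 2

E1 and E2 produce the same multiset:
f | u | d | g | y
2 | q | 5 | 2 | r
2 | t | 9 | 2 | r

yes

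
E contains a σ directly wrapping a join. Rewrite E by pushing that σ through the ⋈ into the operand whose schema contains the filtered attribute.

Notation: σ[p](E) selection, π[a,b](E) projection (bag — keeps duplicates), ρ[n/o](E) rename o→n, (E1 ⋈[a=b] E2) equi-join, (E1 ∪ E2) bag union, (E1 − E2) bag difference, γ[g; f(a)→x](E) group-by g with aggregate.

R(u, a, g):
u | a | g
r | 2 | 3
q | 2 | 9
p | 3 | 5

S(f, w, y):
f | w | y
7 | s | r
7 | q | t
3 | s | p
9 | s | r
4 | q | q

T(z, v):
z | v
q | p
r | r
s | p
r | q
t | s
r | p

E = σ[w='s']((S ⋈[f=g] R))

σ filters on w, owned by the left side.
E' = (σ[w='s'](S) ⋈[f=g] R)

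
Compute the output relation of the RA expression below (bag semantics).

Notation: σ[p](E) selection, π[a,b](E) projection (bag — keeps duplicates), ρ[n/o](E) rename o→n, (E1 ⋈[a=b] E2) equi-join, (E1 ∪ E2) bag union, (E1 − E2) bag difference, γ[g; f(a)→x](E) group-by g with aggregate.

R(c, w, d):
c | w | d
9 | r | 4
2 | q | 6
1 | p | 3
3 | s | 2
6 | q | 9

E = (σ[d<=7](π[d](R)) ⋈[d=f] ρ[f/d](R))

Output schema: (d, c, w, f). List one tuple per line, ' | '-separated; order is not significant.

Subexpression sizes:
  R → 5
  π[d](R) → 5
  σ[d<=7](π[d](R)) → 4
  R → 5
  ρ[f/d](R) → 5
  (σ[d<=7](π[d](R)) ⋈[d=f] ρ[f/d](R)) → 4

== RESULT ==
d | c | w | f
2 | 3 | s | 2
3 | 1 | p | 3
4 | 9 | r | 4
6 | 2 | q | 6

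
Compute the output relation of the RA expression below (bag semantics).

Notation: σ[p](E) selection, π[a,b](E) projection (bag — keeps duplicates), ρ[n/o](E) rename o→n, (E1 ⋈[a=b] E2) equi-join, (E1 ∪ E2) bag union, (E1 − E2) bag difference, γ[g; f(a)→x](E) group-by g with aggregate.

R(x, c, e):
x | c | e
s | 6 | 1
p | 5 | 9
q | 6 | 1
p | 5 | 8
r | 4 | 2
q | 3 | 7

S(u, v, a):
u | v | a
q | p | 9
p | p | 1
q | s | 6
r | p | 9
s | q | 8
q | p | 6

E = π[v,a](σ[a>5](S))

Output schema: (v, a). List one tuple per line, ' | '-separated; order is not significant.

Subexpression sizes:
  S → 6
  σ[a>5](S) → 5
  π[v,a](σ[a>5](S)) → 5

== RESULT ==
v | a
p | 6
p | 9
p | 9
q | 8
s | 6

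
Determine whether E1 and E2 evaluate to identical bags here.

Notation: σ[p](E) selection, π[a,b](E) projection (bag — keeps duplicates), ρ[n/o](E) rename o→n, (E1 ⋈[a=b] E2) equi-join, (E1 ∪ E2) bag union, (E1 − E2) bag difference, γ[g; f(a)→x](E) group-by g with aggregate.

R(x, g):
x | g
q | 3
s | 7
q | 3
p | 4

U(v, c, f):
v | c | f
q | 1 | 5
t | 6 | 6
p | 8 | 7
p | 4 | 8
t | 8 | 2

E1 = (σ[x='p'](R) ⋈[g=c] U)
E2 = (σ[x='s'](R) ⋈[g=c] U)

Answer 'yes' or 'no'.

E1 row counts bottom-up:
  R → 4
  σ[x='p'](R) → 1
  U → 5
  (σ[x='p'](R) ⋈[g=c] U) → 1
E2 row counts bottom-up:
  R → 4
  σ[x='s'](R) → 1
  U → 5
  (σ[x='s'](R) ⋈[g=c] U) → 0

E1 result:
x | g | v | c | f
p | 4 | p | 4 | 8
E2 result:
x | g | v | c | f
(0 rows)
Witness: ('p', 4, 'p', 4, 8) appears 1× in E1 but 0× in E2.

no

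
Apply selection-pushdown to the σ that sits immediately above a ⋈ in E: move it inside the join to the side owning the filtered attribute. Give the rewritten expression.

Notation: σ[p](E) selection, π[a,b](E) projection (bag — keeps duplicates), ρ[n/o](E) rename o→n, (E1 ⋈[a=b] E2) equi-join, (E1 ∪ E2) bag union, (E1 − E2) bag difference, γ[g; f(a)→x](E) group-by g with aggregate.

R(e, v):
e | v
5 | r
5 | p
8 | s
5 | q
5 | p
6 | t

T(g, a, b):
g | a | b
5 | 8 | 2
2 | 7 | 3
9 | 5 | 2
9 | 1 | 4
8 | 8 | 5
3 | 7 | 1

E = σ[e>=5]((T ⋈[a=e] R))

σ filters on e, owned by the right side.
E' = (T ⋈[a=e] σ[e>=5](R))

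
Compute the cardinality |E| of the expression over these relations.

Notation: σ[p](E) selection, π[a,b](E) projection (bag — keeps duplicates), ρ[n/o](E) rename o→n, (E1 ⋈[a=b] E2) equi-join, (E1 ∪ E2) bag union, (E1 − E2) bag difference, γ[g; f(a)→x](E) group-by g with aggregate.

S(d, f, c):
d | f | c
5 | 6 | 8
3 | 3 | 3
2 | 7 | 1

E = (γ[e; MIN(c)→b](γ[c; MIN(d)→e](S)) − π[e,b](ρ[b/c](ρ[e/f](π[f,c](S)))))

Stepwise |·|:
  S → 3
  γ[c; MIN(d)→e](S) → 3
  γ[e; MIN(c)→b](γ[c; MIN(d)→e](S)) → 3
  S → 3
  π[f,c](S) → 3
  ρ[e/f](π[f,c](S)) → 3
  ρ[b/c](ρ[e/f](π[f,c](S))) → 3
  π[e,b](ρ[b/c](ρ[e/f](π[f,c](S)))) → 3
  (γ[e; MIN(c)→b](γ[c; MIN(d)→e](S)) − π[e,b](ρ[b/c](ρ[e/f](π[f,c](S))))) → 2

|E| = 2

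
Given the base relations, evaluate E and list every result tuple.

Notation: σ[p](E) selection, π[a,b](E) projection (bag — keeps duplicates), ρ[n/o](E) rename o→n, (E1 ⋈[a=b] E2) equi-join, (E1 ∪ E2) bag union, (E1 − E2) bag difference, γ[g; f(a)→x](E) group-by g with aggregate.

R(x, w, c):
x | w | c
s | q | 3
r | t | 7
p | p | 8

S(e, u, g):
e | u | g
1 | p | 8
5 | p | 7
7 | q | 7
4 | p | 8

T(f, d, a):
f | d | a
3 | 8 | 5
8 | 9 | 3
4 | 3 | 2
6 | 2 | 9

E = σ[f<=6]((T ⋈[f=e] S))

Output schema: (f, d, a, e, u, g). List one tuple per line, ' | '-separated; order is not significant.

Subexpression sizes:
  T → 4
  S → 4
  (T ⋈[f=e] S) → 1
  σ[f<=6]((T ⋈[f=e] S)) → 1

== RESULT ==
f | d | a | e | u | g
4 | 3 | 2 | 4 | p | 8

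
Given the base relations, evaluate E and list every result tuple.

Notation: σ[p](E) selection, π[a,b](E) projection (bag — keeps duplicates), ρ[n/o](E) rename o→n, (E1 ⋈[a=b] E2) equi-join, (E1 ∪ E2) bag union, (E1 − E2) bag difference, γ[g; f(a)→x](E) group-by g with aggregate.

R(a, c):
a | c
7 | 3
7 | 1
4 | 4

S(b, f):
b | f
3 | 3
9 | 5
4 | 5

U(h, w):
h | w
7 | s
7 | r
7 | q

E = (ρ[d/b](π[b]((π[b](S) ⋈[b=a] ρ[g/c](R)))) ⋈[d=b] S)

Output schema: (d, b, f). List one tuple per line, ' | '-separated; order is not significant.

Subexpression sizes:
  S → 3
  π[b](S) → 3
  R → 3
  ρ[g/c](R) → 3
  (π[b](S) ⋈[b=a] ρ[g/c](R)) → 1
  π[b]((π[b](S) ⋈[b=a] ρ[g/c](R))) → 1
  ρ[d/b](π[b]((π[b](S) ⋈[b=a] ρ[g/c](R)))) → 1
  S → 3
  (ρ[d/b](π[b]((π[b](S) ⋈[b=a] ρ[g/c](R)))) ⋈[d=b] S) → 1

== RESULT ==
d | b | f
4 | 4 | 5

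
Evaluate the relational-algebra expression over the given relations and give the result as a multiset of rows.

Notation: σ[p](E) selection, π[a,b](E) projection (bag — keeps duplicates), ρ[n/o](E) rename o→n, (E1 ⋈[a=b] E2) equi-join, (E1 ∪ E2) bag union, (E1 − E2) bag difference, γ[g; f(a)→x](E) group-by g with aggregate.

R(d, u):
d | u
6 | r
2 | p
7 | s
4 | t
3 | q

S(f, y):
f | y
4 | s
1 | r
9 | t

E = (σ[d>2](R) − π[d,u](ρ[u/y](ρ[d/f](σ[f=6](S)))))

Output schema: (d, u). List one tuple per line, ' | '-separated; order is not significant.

Row counts bottom-up:
  R → 5
  σ[d>2](R) → 4
  S → 3
  σ[f=6](S) → 0
  ρ[d/f](σ[f=6](S)) → 0
  ρ[u/y](ρ[d/f](σ[f=6](S))) → 0
  π[d,u](ρ[u/y](ρ[d/f](σ[f=6](S)))) → 0
  (σ[d>2](R) − π[d,u](ρ[u/y](ρ[d/f](σ[f=6](S))))) → 4

== RESULT ==
d | u
3 | q
4 | t
6 | r
7 | s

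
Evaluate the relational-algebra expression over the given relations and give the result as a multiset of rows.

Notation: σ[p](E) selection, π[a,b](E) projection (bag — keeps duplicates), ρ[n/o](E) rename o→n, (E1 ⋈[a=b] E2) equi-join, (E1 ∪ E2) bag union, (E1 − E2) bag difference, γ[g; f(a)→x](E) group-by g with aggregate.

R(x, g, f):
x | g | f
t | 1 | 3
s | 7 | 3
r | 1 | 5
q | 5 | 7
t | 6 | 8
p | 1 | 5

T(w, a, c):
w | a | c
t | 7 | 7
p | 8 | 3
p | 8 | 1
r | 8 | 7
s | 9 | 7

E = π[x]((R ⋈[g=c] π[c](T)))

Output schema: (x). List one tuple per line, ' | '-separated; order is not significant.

Stepwise |·|:
  R → 6
  T → 5
  π[c](T) → 5
  (R ⋈[g=c] π[c](T)) → 6
  π[x]((R ⋈[g=c] π[c](T))) → 6

== RESULT ==
x
p
r
s
s
s
t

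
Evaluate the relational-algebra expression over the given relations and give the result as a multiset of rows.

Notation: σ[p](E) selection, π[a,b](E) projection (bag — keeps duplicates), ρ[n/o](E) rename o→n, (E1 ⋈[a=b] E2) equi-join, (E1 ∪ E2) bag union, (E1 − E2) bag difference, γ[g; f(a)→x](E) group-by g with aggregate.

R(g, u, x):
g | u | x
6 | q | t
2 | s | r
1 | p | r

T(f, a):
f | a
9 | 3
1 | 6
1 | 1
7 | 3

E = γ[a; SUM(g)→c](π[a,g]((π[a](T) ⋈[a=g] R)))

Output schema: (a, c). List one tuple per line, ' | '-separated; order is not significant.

Row counts bottom-up:
  T → 4
  π[a](T) → 4
  R → 3
  (π[a](T) ⋈[a=g] R) → 2
  π[a,g]((π[a](T) ⋈[a=g] R)) → 2
  γ[a; SUM(g)→c](π[a,g]((π[a](T) ⋈[a=g] R))) → 2

== RESULT ==
a | c
1 | 1
6 | 6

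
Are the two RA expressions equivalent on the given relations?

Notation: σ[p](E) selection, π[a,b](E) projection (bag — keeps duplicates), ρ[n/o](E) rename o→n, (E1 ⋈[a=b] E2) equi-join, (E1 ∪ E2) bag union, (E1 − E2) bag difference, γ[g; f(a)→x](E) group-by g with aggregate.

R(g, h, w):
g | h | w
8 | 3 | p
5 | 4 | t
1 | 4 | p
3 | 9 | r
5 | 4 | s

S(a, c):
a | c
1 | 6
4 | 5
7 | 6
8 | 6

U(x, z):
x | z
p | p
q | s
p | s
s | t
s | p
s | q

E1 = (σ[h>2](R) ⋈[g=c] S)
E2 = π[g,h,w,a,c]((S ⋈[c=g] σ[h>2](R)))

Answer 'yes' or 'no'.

E1 per-node cardinality:
  R → 5
  σ[h>2](R) → 5
  S → 4
  (σ[h>2](R) ⋈[g=c] S) → 2
E2 per-node cardinality:
  S → 4
  R → 5
  σ[h>2](R) → 5
  (S ⋈[c=g] σ[h>2](R)) → 2
  π[g,h,w,a,c]((S ⋈[c=g] σ[h>2](R))) → 2

E1 and E2 produce the same multiset:
g | h | w | a | c
5 | 4 | s | 4 | 5
5 | 4 | t | 4 | 5

yes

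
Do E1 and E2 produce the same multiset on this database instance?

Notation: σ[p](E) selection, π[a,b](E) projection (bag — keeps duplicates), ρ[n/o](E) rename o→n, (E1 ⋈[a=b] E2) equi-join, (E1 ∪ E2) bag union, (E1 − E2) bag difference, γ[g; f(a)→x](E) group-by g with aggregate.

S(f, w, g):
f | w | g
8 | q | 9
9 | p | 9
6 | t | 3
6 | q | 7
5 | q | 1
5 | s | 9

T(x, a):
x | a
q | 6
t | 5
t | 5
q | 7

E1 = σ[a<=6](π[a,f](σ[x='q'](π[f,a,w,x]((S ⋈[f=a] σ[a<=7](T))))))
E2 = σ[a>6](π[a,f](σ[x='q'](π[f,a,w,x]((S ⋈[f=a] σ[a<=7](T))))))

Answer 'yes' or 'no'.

E1 per-node cardinality:
  S → 6
  T → 4
  σ[a<=7](T) → 4
  (S ⋈[f=a] σ[a<=7](T)) → 6
  π[f,a,w,x]((S ⋈[f=a] σ[a<=7](T))) → 6
  σ[x='q'](π[f,a,w,x]((S ⋈[f=a] σ[a<=7](T)))) → 2
  π[a,f](σ[x='q'](π[f,a,w,x]((S ⋈[f=a] σ[a<=7](T))))) → 2
  σ[a<=6](π[a,f](σ[x='q'](π[f,a,w,x]((S ⋈[f=a] σ[a<=7](T)))))) → 2
E2 per-node cardinality:
  S → 6
  T → 4
  σ[a<=7](T) → 4
  (S ⋈[f=a] σ[a<=7](T)) → 6
  π[f,a,w,x]((S ⋈[f=a] σ[a<=7](T))) → 6
  σ[x='q'](π[f,a,w,x]((S ⋈[f=a] σ[a<=7](T)))) → 2
  π[a,f](σ[x='q'](π[f,a,w,x]((S ⋈[f=a] σ[a<=7](T))))) → 2
  σ[a>6](π[a,f](σ[x='q'](π[f,a,w,x]((S ⋈[f=a] σ[a<=7](T)))))) → 0

E1 result:
a | f
6 | 6
6 | 6
E2 result:
a | f
(0 rows)
Witness: (6, 6) appears 2× in E1 but 0× in E2.

no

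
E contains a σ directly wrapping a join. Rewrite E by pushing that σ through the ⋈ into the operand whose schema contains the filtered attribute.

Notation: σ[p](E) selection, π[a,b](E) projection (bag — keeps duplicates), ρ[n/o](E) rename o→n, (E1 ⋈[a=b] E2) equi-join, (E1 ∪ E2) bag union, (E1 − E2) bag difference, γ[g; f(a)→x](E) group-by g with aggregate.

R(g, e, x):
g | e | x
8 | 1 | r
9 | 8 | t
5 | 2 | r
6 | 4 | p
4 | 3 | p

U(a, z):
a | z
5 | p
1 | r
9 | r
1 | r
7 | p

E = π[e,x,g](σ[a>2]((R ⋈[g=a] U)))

σ filters on a, owned by the right side.
E' = π[e,x,g]((R ⋈[g=a] σ[a>2](U)))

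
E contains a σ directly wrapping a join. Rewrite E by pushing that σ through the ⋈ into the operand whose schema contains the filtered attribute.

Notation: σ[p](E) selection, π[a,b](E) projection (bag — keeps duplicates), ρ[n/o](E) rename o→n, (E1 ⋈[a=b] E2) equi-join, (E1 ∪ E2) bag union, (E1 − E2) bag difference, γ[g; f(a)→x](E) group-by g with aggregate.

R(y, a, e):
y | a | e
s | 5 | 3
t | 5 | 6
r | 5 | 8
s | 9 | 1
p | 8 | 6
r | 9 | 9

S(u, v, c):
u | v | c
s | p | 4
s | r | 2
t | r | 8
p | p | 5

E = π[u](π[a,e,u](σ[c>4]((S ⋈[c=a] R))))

σ filters on c, owned by the left side.
E' = π[u](π[a,e,u]((σ[c>4](S) ⋈[c=a] R)))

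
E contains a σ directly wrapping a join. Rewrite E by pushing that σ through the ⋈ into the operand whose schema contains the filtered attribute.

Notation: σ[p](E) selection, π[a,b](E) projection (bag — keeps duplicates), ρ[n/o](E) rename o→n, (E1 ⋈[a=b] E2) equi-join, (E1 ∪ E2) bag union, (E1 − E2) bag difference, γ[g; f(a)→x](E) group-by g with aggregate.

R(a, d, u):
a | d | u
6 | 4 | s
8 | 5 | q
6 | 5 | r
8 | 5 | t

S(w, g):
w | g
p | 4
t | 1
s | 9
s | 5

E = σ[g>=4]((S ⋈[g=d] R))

σ filters on g, owned by the left side.
E' = (σ[g>=4](S) ⋈[g=d] R)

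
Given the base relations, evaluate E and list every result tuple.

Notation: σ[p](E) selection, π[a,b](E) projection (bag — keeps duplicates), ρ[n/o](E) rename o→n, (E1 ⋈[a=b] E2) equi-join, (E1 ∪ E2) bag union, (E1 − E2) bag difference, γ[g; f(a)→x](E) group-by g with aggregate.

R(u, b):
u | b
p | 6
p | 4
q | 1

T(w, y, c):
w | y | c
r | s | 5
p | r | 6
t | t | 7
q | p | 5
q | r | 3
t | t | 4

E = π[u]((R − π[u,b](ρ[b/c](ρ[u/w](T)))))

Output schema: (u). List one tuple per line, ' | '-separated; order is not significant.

Subexpression sizes:
  R → 3
  T → 6
  ρ[u/w](T) → 6
  ρ[b/c](ρ[u/w](T)) → 6
  π[u,b](ρ[b/c](ρ[u/w](T))) → 6
  (R − π[u,b](ρ[b/c](ρ[u/w](T)))) → 2
  π[u]((R − π[u,b](ρ[b/c](ρ[u/w](T))))) → 2

== RESULT ==
u
p
q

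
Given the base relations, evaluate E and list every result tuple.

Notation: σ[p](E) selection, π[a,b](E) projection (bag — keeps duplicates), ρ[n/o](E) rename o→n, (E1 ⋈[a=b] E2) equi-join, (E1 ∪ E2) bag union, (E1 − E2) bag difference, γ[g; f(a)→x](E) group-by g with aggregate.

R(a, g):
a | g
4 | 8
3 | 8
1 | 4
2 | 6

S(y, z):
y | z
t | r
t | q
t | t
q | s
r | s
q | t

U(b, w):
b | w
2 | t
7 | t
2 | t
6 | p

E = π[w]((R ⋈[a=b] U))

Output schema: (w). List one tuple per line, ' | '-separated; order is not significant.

Subexpression sizes:
  R → 4
  U → 4
  (R ⋈[a=b] U) → 2
  π[w]((R ⋈[a=b] U)) → 2

== RESULT ==
w
t
t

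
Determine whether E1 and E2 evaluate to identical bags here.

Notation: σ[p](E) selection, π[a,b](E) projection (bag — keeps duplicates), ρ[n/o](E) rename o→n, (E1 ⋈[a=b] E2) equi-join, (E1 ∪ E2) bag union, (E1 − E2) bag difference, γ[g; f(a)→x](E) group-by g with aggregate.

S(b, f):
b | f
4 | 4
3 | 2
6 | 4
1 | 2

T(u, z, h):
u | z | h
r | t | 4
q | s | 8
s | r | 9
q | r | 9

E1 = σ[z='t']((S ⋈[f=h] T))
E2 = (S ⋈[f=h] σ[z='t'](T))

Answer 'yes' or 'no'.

E1 row counts bottom-up:
  S → 4
  T → 4
  (S ⋈[f=h] T) → 2
  σ[z='t']((S ⋈[f=h] T)) → 2
E2 row counts bottom-up:
  S → 4
  T → 4
  σ[z='t'](T) → 1
  (S ⋈[f=h] σ[z='t'](T)) → 2

E1 and E2 produce the same multiset:
b | f | u | z | h
4 | 4 | r | t | 4
6 | 4 | r | t | 4

yes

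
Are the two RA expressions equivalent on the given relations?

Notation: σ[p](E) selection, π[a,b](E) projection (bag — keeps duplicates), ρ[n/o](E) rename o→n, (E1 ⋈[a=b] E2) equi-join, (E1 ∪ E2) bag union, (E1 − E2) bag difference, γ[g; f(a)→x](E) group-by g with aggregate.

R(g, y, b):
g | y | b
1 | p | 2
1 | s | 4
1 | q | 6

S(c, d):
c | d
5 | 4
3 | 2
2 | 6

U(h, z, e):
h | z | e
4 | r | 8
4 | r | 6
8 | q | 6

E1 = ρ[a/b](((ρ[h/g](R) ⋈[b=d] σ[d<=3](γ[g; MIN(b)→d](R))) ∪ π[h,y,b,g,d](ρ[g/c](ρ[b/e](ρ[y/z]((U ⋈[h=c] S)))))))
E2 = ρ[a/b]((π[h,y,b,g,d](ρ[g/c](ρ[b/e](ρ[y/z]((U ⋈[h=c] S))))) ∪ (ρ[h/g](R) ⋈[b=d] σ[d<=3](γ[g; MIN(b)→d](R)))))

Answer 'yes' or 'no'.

E1 per-node cardinality:
  R → 3
  ρ[h/g](R) → 3
  R → 3
  γ[g; MIN(b)→d](R) → 1
  σ[d<=3](γ[g; MIN(b)→d](R)) → 1
  (ρ[h/g](R) ⋈[b=d] σ[d<=3](γ[g; MIN(b)→d](R))) → 1
  U → 3
  S → 3
  (U ⋈[h=c] S) → 0
  ρ[y/z]((U ⋈[h=c] S)) → 0
  ρ[b/e](ρ[y/z]((U ⋈[h=c] S))) → 0
  ρ[g/c](ρ[b/e](ρ[y/z]((U ⋈[h=c] S)))) → 0
  π[h,y,b,g,d](ρ[g/c](ρ[b/e](ρ[y/z]((U ⋈[h=c] S))))) → 0
  ((ρ[h/g](R) ⋈[b=d] σ[d<=3](γ[g; MIN(b)→d](R))) ∪ π[h,y,b,g,d](ρ[g/c](ρ[b/e](ρ[y/z]((U ⋈[h=c] S)))))) → 1
  ρ[a/b](((ρ[h/g](R) ⋈[b=d] σ[d<=3](γ[g; MIN(b)→d](R))) ∪ π[h,y,b,g,d](ρ[g/c](ρ[b/e](ρ[y/z]((U ⋈[h=c] S))))))) → 1
E2 per-node cardinality:
  U → 3
  S → 3
  (U ⋈[h=c] S) → 0
  ρ[y/z]((U ⋈[h=c] S)) → 0
  ρ[b/e](ρ[y/z]((U ⋈[h=c] S))) → 0
  ρ[g/c](ρ[b/e](ρ[y/z]((U ⋈[h=c] S)))) → 0
  π[h,y,b,g,d](ρ[g/c](ρ[b/e](ρ[y/z]((U ⋈[h=c] S))))) → 0
  R → 3
  ρ[h/g](R) → 3
  R → 3
  γ[g; MIN(b)→d](R) → 1
  σ[d<=3](γ[g; MIN(b)→d](R)) → 1
  (ρ[h/g](R) ⋈[b=d] σ[d<=3](γ[g; MIN(b)→d](R))) → 1
  (π[h,y,b,g,d](ρ[g/c](ρ[b/e](ρ[y/z]((U ⋈[h=c] S))))) ∪ (ρ[h/g](R) ⋈[b=d] σ[d<=3](γ[g; MIN(b)→d](R)))) → 1
  ρ[a/b]((π[h,y,b,g,d](ρ[g/c](ρ[b/e](ρ[y/z]((U ⋈[h=c] S))))) ∪ (ρ[h/g](R) ⋈[b=d] σ[d<=3](γ[g; MIN(b)→d](R))))) → 1

E1 and E2 produce the same multiset:
h | y | a | g | d
1 | p | 2 | 1 | 2

yes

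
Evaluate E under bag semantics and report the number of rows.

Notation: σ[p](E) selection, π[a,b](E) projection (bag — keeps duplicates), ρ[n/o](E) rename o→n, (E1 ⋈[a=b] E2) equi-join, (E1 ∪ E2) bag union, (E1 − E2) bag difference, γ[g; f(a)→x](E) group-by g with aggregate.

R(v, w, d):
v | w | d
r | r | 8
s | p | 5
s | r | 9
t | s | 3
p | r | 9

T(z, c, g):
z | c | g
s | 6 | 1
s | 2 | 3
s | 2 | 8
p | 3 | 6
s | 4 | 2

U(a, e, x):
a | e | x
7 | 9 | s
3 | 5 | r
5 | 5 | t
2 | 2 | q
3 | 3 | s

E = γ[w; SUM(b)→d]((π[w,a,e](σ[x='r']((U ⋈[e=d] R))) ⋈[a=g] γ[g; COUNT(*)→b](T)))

Per-node cardinality:
  U → 5
  R → 5
  (U ⋈[e=d] R) → 5
  σ[x='r']((U ⋈[e=d] R)) → 1
  π[w,a,e](σ[x='r']((U ⋈[e=d] R))) → 1
  T → 5
  γ[g; COUNT(*)→b](T) → 5
  (π[w,a,e](σ[x='r']((U ⋈[e=d] R))) ⋈[a=g] γ[g; COUNT(*)→b](T)) → 1
  γ[w; SUM(b)→d]((π[w,a,e](σ[x='r']((U ⋈[e=d] R))) ⋈[a=g] γ[g; COUNT(*)→b](T))) → 1

|E| = 1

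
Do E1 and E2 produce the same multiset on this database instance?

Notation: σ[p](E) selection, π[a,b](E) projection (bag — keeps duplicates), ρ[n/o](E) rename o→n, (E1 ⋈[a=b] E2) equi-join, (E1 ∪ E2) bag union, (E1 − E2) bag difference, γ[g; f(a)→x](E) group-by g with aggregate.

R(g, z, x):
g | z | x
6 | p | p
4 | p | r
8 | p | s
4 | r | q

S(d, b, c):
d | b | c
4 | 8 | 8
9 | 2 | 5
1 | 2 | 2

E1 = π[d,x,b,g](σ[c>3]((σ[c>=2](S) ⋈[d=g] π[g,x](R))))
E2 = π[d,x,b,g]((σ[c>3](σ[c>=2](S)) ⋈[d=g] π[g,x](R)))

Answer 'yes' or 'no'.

E1 row counts bottom-up:
  S → 3
  σ[c>=2](S) → 3
  R → 4
  π[g,x](R) → 4
  (σ[c>=2](S) ⋈[d=g] π[g,x](R)) → 2
  σ[c>3]((σ[c>=2](S) ⋈[d=g] π[g,x](R))) → 2
  π[d,x,b,g](σ[c>3]((σ[c>=2](S) ⋈[d=g] π[g,x](R)))) → 2
E2 row counts bottom-up:
  S → 3
  σ[c>=2](S) → 3
  σ[c>3](σ[c>=2](S)) → 2
  R → 4
  π[g,x](R) → 4
  (σ[c>3](σ[c>=2](S)) ⋈[d=g] π[g,x](R)) → 2
  π[d,x,b,g]((σ[c>3](σ[c>=2](S)) ⋈[d=g] π[g,x](R))) → 2

E1 and E2 produce the same multiset:
d | x | b | g
4 | q | 8 | 4
4 | r | 8 | 4

yes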